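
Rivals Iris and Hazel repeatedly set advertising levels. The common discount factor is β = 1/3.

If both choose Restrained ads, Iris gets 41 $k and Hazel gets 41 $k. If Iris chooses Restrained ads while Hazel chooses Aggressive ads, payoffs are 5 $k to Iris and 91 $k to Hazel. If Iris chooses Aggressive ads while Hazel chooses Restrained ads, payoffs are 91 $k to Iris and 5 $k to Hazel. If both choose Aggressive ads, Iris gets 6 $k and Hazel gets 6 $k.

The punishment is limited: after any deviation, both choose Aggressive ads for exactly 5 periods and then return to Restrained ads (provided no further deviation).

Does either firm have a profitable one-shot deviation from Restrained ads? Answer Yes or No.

IC: β+…+β^5 ≥ (91−41)/(41−6) = 10/7.
At β = 1/3: partial sum = 0.4979 < 1.4286. Cooperation not sustainable.

Yes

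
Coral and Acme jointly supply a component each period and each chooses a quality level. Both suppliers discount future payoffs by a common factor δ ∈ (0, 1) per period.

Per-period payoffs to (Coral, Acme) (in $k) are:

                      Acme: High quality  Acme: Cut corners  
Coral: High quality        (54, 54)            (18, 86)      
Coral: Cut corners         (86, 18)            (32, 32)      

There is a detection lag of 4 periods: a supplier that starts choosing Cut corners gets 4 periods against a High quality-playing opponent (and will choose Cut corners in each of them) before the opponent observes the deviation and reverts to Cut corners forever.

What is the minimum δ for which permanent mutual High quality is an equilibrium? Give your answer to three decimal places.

0.877

A deviator earns 86 for 4 periods, then 32 forever; cooperating earns 54 forever. Multiplying the IC by (1−δ):
54 ≥ 86(1−δ^4) + 32δ^4, so 54·δ^4 ≥ 32 and δ^4 ≥ 16/27.
δ ≥ (16/27)^(1/4) ≈ 0.877.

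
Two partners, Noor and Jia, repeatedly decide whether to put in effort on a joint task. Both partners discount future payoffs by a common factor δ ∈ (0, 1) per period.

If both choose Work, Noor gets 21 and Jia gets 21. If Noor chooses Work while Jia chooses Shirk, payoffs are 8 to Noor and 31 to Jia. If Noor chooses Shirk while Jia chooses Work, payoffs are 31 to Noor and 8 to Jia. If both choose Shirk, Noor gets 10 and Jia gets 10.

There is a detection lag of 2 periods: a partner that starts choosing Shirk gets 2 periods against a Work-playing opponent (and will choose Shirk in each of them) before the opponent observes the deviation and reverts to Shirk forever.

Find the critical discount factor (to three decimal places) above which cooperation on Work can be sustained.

The best deviation is to choose Shirk for all 2 undetected periods, earning 31 each, then 10 forever once detected.
Deviation value: 31(1−δ^2)/(1−δ) + 10δ^2/(1−δ); cooperation value: 21/(1−δ).
IC: 21 ≥ 31(1−δ^2) + 10δ^2 = 31 − 21δ^2.
So δ^2 ≥ 10/21, giving δ ≥ (10/21)^(1/2) ≈ 0.690.

0.690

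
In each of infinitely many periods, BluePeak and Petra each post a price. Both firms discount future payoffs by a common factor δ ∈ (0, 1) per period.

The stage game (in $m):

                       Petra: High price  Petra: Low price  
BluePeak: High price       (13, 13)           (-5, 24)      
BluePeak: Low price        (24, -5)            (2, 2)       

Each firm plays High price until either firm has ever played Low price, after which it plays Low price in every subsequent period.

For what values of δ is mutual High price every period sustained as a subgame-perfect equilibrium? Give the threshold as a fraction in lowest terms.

13/(1−δ) ≥ 24 + 2δ/(1−δ)
13 ≥ 24 − 22δ
δ ≥ 11/22 = 1/2.

1/2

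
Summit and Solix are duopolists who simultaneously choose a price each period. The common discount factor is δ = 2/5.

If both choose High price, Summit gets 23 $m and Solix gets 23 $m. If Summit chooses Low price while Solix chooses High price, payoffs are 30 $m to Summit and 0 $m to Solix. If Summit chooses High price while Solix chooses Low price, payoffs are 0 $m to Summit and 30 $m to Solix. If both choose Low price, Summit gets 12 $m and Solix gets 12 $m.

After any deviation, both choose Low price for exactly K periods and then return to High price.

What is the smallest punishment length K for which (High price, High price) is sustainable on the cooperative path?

4

IC: δ(1−δ^K)/(1−δ) ≥ (30−23)/(23−12) = 7/11.
With δ = 2/5: need 1 − δ^K ≥ 7/11·(1−2/5)/(2/5), i.e. δ^K ≤ 0.0455.
Since (2/5)^3 = 0.0640 and (2/5)^4 = 0.0256, the smallest such K is 4.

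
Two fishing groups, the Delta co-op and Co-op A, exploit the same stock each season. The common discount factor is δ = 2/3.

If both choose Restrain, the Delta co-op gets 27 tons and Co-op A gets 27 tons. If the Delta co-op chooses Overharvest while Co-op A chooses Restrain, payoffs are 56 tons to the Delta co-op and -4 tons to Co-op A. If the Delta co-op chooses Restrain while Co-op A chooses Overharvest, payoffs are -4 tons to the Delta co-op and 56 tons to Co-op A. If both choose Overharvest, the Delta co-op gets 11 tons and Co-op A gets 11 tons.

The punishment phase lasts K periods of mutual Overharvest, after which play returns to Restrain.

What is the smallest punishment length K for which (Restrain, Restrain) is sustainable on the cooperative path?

6

No profitable deviation requires (27−11)(δ+…+δ^K) ≥ 56−27, i.e. δ+…+δ^K ≥ 29/16 ≈ 1.8125.
With δ = 2/3, the partial sums are K=1: 0.6667, K=2: 1.1111, K=3: 1.4074, K=4: 1.6049, K=5: 1.7366, K=6: 1.8244.
K = 6 is the first length at which the sum reaches 1.8125.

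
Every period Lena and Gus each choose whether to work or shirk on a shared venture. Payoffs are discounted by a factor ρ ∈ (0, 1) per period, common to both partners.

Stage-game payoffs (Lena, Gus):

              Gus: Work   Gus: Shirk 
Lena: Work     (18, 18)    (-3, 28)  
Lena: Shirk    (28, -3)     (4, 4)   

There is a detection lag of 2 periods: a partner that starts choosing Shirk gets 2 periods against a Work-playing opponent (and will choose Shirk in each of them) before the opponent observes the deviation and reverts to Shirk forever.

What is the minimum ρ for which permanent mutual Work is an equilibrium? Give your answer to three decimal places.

The best deviation is to choose Shirk for all 2 undetected periods, earning 28 each, then 4 forever once detected.
Deviation value: 28(1−ρ^2)/(1−ρ) + 4ρ^2/(1−ρ); cooperation value: 18/(1−ρ).
IC: 18 ≥ 28(1−ρ^2) + 4ρ^2 = 28 − 24ρ^2.
So ρ^2 ≥ 10/24 = 5/12, giving ρ ≥ (5/12)^(1/2) ≈ 0.645.

0.645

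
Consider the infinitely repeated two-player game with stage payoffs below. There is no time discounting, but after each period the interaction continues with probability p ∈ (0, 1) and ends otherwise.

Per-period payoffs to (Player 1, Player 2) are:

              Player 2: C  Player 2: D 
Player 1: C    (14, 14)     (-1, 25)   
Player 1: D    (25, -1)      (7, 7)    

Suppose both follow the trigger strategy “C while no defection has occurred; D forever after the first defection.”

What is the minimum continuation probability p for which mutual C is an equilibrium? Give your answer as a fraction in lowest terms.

Expected cooperation value is 14 + p·14 + p²·14 + … = 14/(1−p); deviation gives 25 + p·7/(1−p).
14 ≥ 25(1−p) + 7p ⇒ 18p ≥ 11 ⇒ p ≥ 11/18.

11/18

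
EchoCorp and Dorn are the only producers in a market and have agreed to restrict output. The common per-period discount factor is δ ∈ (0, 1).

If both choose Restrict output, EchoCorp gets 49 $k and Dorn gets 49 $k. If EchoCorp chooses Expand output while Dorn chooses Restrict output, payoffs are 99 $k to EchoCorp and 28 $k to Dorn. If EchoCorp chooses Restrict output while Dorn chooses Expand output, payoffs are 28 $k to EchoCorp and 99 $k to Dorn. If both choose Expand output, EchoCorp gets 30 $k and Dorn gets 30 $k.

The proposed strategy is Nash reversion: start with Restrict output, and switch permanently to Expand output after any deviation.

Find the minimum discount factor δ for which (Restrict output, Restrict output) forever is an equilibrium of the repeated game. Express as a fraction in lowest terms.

One-period gain from deviating is 99 − 49 = 50. The loss is 49 − 30 = 19 in every subsequent period, with present value 19·δ/(1−δ).
Deviation is unprofitable when 19·δ/(1−δ) ≥ 50, i.e. δ/(1−δ) ≥ 50/19.
Equivalently δ ≥ 50/(50+19) = 50/69.

50/69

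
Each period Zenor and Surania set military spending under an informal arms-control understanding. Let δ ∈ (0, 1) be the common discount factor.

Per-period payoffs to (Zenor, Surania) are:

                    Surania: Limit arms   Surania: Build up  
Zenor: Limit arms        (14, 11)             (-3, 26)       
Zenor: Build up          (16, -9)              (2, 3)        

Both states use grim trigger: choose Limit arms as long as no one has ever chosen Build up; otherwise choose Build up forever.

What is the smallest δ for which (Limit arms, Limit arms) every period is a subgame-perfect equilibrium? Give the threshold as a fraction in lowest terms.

Zenor: cooperation gives 14 each period; deviation gives 16 once then 2 forever.
  14/(1−δ) ≥ 16 + 2δ/(1−δ) ⇒ δ ≥ 2/14 = 1/7.
Surania: cooperation gives 11 each period; deviation gives 26 once then 3 forever.
  δ ≥ 15/23.
Both must hold, so the binding constraint is Surania's: δ ≥ 15/23.

15/23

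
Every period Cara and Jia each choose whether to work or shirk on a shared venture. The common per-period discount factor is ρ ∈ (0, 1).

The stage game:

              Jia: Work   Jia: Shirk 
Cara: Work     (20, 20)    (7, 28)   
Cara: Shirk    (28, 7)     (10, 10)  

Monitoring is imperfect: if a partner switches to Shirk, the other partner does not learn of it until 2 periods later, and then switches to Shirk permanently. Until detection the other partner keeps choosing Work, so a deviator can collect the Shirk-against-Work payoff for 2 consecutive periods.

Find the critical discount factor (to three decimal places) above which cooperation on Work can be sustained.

Deviating for the 2 undetected periods gains 28−20 = 8 per period over cooperation, then loses 20−10 = 10 per period forever once punishment starts.
Gain: 8(1 + ρ + … + ρ^1); loss: 10·ρ^2/(1−ρ).
No profitable deviation ⇔ 8(1−ρ^2) ≤ 10·ρ^2, i.e. ρ^2 ≥ 8/(8+10) = 4/9.
Hence ρ ≥ (4/9)^(1/2) ≈ 0.667.

0.667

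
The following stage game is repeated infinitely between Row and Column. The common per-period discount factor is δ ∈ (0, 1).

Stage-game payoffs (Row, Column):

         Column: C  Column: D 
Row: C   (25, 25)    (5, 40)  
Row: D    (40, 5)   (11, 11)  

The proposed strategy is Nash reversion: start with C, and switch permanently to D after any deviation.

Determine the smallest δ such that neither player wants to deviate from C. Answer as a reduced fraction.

One-period gain from deviating is 40 − 25 = 15. The loss is 25 − 11 = 14 in every subsequent period, with present value 14·δ/(1−δ).
Deviation is unprofitable when 14·δ/(1−δ) ≥ 15, i.e. δ/(1−δ) ≥ 15/14.
Equivalently δ ≥ 15/(15+14) = 15/29.

15/29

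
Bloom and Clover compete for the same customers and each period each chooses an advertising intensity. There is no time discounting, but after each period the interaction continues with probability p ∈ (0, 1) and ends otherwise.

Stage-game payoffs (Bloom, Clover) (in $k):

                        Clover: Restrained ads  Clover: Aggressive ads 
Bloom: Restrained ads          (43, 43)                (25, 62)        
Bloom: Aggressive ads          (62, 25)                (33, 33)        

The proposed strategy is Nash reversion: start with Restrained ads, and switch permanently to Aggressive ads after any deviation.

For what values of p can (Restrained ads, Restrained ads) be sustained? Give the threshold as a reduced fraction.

With no time discounting, the continuation probability p plays the role of the discount factor.
Grim-trigger IC: 43/(1−p) ≥ 62 + 33p/(1−p) ⇒ p ≥ (62−43)/(62−33) = 19/29.

19/29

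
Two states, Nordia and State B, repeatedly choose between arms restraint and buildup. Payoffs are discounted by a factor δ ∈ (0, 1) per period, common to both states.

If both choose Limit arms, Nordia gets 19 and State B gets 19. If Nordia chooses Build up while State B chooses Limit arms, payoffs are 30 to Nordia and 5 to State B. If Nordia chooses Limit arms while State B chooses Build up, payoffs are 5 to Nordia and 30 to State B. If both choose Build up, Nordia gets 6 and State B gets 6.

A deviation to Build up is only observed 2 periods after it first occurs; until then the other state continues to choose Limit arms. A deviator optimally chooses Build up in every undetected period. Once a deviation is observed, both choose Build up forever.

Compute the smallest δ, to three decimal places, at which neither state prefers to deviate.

0.677

The best deviation is to choose Build up for all 2 undetected periods, earning 30 each, then 6 forever once detected.
Deviation value: 30(1−δ^2)/(1−δ) + 6δ^2/(1−δ); cooperation value: 19/(1−δ).
IC: 19 ≥ 30(1−δ^2) + 6δ^2 = 30 − 24δ^2.
So δ^2 ≥ 11/24, giving δ ≥ (11/24)^(1/2) ≈ 0.677.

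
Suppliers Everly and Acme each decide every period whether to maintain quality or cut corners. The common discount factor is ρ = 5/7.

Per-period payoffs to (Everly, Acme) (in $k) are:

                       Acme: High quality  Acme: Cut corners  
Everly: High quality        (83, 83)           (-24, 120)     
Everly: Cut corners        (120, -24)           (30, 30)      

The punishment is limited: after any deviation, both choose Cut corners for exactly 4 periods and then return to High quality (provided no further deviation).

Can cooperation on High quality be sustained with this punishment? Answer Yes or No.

Yes

Comparing payoff streams over the 5 periods until play realigns: cooperate → 83(1+ρ+…+ρ^4); deviate → 120 + 30(ρ+…+ρ^4).
Cooperation is sustained iff (83−30)(ρ+…+ρ^4) ≥ 120−83.
ρ+…+ρ^4 = 5/7·(1−(5/7)^4)/(1−5/7) = 1.8492, and (120−83)/(83−30) = 0.6981.
1.8492 ≥ 0.6981, so cooperation is sustainable.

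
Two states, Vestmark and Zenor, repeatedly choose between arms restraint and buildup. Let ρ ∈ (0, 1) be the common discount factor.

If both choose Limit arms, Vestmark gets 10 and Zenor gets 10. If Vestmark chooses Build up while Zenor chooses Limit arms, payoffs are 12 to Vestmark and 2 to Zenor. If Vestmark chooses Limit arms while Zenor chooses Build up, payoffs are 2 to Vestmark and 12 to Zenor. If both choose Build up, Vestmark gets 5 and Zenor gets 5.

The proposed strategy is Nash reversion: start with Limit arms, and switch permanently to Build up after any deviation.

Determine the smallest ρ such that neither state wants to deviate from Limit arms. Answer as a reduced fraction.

2/7

10/(1−ρ) ≥ 12 + 5ρ/(1−ρ)
10 ≥ 12 − 7ρ
ρ ≥ 2/7.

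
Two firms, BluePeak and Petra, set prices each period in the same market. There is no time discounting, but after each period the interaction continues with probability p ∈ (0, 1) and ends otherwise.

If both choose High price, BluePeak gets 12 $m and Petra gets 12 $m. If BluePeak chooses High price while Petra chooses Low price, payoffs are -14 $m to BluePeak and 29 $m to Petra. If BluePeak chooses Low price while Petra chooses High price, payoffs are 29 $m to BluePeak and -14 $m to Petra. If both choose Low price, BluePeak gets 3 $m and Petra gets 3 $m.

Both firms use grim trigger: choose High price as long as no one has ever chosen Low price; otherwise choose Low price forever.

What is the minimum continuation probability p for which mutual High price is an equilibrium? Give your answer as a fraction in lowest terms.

17/26

Expected cooperation value is 12 + p·12 + p²·12 + … = 12/(1−p); deviation gives 29 + p·3/(1−p).
12 ≥ 29(1−p) + 3p ⇒ 26p ≥ 17 ⇒ p ≥ 17/26.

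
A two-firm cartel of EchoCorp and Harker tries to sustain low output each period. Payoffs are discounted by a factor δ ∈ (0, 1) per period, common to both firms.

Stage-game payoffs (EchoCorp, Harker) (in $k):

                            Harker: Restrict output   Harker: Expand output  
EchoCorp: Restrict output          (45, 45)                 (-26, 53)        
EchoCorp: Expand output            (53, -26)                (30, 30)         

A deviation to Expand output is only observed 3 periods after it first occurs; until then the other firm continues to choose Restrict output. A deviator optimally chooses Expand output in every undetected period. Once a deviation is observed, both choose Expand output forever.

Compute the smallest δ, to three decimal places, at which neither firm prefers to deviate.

Deviating for the 3 undetected periods gains 53−45 = 8 per period over cooperation, then loses 45−30 = 15 per period forever once punishment starts.
Gain: 8(1 + δ + … + δ^2); loss: 15·δ^3/(1−δ).
No profitable deviation ⇔ 8(1−δ^3) ≤ 15·δ^3, i.e. δ^3 ≥ 8/(8+15) = 8/23.
Hence δ ≥ (8/23)^(1/3) ≈ 0.703.

0.703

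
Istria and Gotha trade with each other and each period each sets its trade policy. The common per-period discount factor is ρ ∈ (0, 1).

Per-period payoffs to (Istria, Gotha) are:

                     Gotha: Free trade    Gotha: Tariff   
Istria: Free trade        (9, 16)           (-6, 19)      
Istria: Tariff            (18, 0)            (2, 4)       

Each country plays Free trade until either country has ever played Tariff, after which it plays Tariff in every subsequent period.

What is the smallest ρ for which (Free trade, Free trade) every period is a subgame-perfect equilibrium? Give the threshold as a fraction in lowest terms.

For Istria: deviation gain 18−9 = 9, per-period punishment loss 9−2 = 7. IC gives ρ ≥ 9/16.
For Gotha: gain 3, loss 12 per period, so ρ ≥ 3/15 = 1/5.
The tighter constraint is Istria's, so cooperation needs ρ ≥ 9/16.

9/16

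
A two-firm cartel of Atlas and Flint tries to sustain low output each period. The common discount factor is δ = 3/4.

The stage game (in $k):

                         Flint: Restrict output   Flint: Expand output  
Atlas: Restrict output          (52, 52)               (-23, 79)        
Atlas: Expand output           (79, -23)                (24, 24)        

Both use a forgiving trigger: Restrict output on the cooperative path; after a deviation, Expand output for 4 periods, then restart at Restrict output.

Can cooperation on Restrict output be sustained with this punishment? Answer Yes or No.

Yes

Comparing payoff streams over the 5 periods until play realigns: cooperate → 52(1+δ+…+δ^4); deviate → 79 + 24(δ+…+δ^4).
Cooperation is sustained iff (52−24)(δ+…+δ^4) ≥ 79−52.
δ+…+δ^4 = 3/4·(1−(3/4)^4)/(1−3/4) = 2.0508, and (79−52)/(52−24) = 0.9643.
2.0508 ≥ 0.9643, so cooperation is sustainable.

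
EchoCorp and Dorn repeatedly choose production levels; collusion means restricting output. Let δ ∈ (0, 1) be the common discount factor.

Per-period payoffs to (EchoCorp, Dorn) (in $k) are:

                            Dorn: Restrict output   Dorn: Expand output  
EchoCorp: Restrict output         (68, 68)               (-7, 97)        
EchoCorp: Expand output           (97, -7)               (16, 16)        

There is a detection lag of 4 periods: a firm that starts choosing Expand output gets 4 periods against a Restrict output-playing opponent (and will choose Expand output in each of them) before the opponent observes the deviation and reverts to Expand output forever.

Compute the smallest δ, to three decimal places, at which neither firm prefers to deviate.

Deviating for the 4 undetected periods gains 97−68 = 29 per period over cooperation, then loses 68−16 = 52 per period forever once punishment starts.
Gain: 29(1 + δ + … + δ^3); loss: 52·δ^4/(1−δ).
No profitable deviation ⇔ 29(1−δ^4) ≤ 52·δ^4, i.e. δ^4 ≥ 29/(29+52) = 29/81.
Hence δ ≥ (29/81)^(1/4) ≈ 0.774.

0.774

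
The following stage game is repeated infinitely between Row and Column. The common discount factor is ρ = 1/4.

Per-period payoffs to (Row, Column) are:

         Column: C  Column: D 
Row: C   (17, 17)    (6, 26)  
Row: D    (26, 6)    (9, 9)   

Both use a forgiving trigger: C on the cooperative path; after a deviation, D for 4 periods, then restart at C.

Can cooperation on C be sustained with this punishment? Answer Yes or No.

No

IC: ρ+…+ρ^4 ≥ (26−17)/(17−9) = 9/8.
At ρ = 1/4: partial sum = 0.3320 < 1.1250. Cooperation not sustainable.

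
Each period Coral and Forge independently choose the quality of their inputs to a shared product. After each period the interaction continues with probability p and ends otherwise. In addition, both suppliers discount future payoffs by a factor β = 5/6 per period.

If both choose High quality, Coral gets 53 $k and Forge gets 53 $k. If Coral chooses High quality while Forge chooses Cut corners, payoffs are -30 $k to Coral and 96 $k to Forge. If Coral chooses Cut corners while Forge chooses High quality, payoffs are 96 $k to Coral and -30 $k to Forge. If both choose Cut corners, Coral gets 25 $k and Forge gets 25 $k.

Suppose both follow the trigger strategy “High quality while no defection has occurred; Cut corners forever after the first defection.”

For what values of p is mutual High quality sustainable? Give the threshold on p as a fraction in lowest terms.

With continuation probability p and discount β, the effective per-period discount factor is βp.
Grim-trigger IC: βp ≥ (96−53)/(96−25) = 43/71.
So p ≥ (43/71)/(5/6) = 258/355.

258/355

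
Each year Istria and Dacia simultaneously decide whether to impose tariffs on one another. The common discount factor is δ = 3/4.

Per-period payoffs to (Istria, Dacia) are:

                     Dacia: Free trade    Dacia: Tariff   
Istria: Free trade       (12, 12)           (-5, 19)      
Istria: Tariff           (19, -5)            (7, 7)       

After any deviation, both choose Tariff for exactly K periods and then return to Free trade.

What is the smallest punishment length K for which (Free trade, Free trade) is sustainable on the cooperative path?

No profitable deviation requires (12−7)(δ+…+δ^K) ≥ 19−12, i.e. δ+…+δ^K ≥ 7/5 ≈ 1.4000.
With δ = 3/4, the partial sums are K=1: 0.7500, K=2: 1.3125, K=3: 1.7344.
K = 3 is the first length at which the sum reaches 1.4000.

3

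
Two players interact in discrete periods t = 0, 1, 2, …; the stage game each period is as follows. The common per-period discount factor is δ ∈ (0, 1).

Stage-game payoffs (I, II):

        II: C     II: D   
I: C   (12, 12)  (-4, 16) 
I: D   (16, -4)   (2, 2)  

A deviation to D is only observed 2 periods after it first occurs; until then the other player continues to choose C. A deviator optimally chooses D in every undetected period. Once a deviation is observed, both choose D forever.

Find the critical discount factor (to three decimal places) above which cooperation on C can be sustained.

0.535

The best deviation is to choose D for all 2 undetected periods, earning 16 each, then 2 forever once detected.
Deviation value: 16(1−δ^2)/(1−δ) + 2δ^2/(1−δ); cooperation value: 12/(1−δ).
IC: 12 ≥ 16(1−δ^2) + 2δ^2 = 16 − 14δ^2.
So δ^2 ≥ 4/14 = 2/7, giving δ ≥ (2/7)^(1/2) ≈ 0.535.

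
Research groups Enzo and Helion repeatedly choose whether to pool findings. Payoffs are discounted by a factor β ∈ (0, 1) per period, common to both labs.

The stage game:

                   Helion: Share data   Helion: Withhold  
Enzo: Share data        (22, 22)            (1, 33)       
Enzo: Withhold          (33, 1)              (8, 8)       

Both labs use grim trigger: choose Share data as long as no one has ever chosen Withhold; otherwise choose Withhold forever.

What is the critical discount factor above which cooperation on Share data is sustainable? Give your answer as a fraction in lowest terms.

11/25

22/(1−β) ≥ 33 + 8β/(1−β)
22 ≥ 33 − 25β
β ≥ 11/25.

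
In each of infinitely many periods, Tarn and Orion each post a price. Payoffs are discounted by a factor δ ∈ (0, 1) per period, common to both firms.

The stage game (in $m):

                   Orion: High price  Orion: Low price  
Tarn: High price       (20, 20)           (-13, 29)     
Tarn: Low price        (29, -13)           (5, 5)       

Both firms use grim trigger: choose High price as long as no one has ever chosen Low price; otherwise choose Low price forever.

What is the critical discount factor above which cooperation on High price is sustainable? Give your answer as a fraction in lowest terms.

3/8

One-period gain from deviating is 29 − 20 = 9. The loss is 20 − 5 = 15 in every subsequent period, with present value 15·δ/(1−δ).
Deviation is unprofitable when 15·δ/(1−δ) ≥ 9, i.e. δ/(1−δ) ≥ 3/5.
Equivalently δ ≥ 9/(9+15) = 3/8.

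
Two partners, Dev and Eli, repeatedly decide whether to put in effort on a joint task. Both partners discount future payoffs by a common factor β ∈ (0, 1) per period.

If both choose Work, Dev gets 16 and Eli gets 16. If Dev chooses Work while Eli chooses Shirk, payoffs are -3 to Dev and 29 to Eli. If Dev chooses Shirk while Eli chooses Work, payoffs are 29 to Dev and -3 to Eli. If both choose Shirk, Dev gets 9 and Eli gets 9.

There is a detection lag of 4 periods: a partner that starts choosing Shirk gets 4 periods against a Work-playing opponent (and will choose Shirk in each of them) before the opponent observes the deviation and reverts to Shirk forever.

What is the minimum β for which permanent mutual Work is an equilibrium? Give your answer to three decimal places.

A deviator earns 29 for 4 periods, then 9 forever; cooperating earns 16 forever. Multiplying the IC by (1−β):
16 ≥ 29(1−β^4) + 9β^4, so 20·β^4 ≥ 13 and β^4 ≥ 13/20.
β ≥ (13/20)^(1/4) ≈ 0.898.

0.898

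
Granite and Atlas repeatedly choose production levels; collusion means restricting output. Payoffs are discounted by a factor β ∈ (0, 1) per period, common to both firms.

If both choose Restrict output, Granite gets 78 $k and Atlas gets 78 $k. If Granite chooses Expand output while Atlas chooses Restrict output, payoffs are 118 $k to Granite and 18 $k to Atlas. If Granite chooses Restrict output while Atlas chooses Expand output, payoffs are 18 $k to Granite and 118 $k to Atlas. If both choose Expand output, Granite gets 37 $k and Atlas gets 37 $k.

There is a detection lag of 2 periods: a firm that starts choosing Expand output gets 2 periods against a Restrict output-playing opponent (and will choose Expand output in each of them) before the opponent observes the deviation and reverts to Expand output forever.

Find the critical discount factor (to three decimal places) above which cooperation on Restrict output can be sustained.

A deviator earns 118 for 2 periods, then 37 forever; cooperating earns 78 forever. Multiplying the IC by (1−β):
78 ≥ 118(1−β^2) + 37β^2, so 81·β^2 ≥ 40 and β^2 ≥ 40/81.
β ≥ (40/81)^(1/2) ≈ 0.703.

0.703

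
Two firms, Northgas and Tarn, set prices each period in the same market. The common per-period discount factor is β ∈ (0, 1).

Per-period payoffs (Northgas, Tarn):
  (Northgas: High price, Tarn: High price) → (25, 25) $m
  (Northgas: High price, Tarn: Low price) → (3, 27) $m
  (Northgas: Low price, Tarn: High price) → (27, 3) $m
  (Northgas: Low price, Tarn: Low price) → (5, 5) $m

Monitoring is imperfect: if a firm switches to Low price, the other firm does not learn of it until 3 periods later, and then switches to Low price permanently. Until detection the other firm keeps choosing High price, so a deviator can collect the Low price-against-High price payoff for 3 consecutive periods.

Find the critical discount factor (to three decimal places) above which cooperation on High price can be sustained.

0.450

Deviating for the 3 undetected periods gains 27−25 = 2 per period over cooperation, then loses 25−5 = 20 per period forever once punishment starts.
Gain: 2(1 + β + … + β^2); loss: 20·β^3/(1−β).
No profitable deviation ⇔ 2(1−β^3) ≤ 20·β^3, i.e. β^3 ≥ 2/(2+20) = 1/11.
Hence β ≥ (1/11)^(1/3) ≈ 0.450.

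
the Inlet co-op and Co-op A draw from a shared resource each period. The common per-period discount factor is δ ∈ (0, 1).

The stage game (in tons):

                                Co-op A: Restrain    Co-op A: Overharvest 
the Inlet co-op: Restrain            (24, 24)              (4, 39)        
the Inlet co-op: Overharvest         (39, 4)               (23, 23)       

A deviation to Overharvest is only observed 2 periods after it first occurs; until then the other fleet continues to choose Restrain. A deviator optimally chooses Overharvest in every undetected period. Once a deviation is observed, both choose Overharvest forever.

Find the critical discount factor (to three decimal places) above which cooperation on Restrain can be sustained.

0.968

A deviator earns 39 for 2 periods, then 23 forever; cooperating earns 24 forever. Multiplying the IC by (1−δ):
24 ≥ 39(1−δ^2) + 23δ^2, so 16·δ^2 ≥ 15 and δ^2 ≥ 15/16.
δ ≥ (15/16)^(1/2) ≈ 0.968.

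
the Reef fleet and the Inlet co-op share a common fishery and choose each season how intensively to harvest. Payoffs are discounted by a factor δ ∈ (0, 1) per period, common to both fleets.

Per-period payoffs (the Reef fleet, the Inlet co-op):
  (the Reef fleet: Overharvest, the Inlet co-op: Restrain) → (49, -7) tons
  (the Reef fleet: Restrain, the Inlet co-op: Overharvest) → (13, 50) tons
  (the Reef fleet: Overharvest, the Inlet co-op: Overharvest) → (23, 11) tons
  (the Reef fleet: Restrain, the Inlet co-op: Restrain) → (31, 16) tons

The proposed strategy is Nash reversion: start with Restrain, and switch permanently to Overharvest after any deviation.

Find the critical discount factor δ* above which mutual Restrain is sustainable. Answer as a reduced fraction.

34/39

the Reef fleet's threshold: (49−31)/(49−23) = 9/13.
the Inlet co-op's threshold: (50−16)/(50−11) = 34/39.
9/13 < 34/39, so the Inlet co-op binds and δ* = 34/39.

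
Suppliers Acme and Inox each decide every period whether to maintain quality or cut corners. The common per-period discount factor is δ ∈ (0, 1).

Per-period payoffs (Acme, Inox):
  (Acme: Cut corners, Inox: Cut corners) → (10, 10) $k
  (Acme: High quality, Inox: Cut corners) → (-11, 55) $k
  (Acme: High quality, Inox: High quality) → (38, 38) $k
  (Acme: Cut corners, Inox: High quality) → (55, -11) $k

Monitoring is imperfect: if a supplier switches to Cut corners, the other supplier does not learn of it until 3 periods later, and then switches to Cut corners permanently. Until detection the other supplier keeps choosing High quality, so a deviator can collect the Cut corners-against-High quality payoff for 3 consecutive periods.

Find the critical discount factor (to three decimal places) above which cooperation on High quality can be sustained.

The best deviation is to choose Cut corners for all 3 undetected periods, earning 55 each, then 10 forever once detected.
Deviation value: 55(1−δ^3)/(1−δ) + 10δ^3/(1−δ); cooperation value: 38/(1−δ).
IC: 38 ≥ 55(1−δ^3) + 10δ^3 = 55 − 45δ^3.
So δ^3 ≥ 17/45, giving δ ≥ (17/45)^(1/3) ≈ 0.723.

0.723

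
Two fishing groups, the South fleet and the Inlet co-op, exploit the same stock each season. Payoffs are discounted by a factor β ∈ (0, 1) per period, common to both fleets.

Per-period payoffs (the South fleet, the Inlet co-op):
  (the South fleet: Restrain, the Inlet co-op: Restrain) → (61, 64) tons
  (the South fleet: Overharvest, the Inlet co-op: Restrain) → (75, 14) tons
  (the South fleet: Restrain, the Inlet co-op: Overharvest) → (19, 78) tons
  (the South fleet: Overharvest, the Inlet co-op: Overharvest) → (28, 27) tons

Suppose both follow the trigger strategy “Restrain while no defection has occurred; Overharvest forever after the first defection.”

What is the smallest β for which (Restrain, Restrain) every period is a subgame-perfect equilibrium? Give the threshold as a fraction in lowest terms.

For the South fleet: deviation gain 75−61 = 14, per-period punishment loss 61−28 = 33. IC gives β ≥ 14/47.
For the Inlet co-op: gain 14, loss 37 per period, so β ≥ 14/51.
The tighter constraint is the South fleet's, so cooperation needs β ≥ 14/47.

14/47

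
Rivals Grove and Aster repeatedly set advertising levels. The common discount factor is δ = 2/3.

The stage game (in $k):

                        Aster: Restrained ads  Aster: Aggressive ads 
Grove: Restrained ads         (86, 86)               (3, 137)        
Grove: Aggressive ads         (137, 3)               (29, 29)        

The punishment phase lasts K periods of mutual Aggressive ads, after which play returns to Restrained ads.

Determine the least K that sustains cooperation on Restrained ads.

Need Σ_{k=1}^{K} δ^k ≥ (137−86)/(86−29) = 0.8947 at δ = 2/3.
At K = 1 the sum is 0.6667 < 0.8947; at K = 2 it is 1.1111 ≥ 0.8947.
So the minimum punishment length is K = 2.

2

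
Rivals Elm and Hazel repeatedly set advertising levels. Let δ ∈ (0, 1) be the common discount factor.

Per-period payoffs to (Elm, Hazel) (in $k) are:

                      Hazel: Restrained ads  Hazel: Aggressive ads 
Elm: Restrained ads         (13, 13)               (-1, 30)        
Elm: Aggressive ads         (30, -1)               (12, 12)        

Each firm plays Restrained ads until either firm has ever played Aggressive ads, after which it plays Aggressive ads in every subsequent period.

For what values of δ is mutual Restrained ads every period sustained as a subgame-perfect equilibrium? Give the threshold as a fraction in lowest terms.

17/18

One-period gain from deviating is 30 − 13 = 17. The loss is 13 − 12 = 1 in every subsequent period, with present value 1·δ/(1−δ).
Deviation is unprofitable when 1·δ/(1−δ) ≥ 17, i.e. δ/(1−δ) ≥ 17.
Equivalently δ ≥ 17/(17+1) = 17/18.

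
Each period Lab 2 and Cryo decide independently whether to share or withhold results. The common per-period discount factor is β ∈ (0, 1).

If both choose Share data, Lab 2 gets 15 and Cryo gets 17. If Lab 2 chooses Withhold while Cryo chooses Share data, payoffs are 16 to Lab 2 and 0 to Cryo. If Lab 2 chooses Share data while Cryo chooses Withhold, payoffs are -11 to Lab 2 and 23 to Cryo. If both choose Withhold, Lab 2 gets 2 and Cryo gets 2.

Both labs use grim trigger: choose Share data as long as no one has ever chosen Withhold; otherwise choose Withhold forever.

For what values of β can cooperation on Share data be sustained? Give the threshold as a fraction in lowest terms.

Lab 2's threshold: (16−15)/(16−2) = 1/14.
Cryo's threshold: (23−17)/(23−2) = 2/7.
1/14 < 2/7, so Cryo binds and β* = 2/7.

2/7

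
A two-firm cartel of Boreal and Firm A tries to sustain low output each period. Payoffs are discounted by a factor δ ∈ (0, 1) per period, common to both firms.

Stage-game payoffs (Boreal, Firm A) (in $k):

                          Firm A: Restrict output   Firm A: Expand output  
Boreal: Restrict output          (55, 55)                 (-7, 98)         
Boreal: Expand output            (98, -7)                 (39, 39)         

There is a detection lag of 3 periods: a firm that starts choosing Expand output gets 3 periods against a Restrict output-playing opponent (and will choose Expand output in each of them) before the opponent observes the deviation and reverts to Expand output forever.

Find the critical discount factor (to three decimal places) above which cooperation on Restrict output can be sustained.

The best deviation is to choose Expand output for all 3 undetected periods, earning 98 each, then 39 forever once detected.
Deviation value: 98(1−δ^3)/(1−δ) + 39δ^3/(1−δ); cooperation value: 55/(1−δ).
IC: 55 ≥ 98(1−δ^3) + 39δ^3 = 98 − 59δ^3.
So δ^3 ≥ 43/59, giving δ ≥ (43/59)^(1/3) ≈ 0.900.

0.900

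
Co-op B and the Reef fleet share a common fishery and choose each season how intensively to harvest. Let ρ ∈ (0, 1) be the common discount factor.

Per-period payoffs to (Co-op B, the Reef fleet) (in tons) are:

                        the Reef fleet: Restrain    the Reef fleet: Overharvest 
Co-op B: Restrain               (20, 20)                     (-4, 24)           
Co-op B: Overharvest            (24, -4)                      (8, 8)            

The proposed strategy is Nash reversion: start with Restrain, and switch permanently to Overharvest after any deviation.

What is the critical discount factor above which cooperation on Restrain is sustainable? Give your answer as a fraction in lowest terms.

One-period gain from deviating is 24 − 20 = 4. The loss is 20 − 8 = 12 in every subsequent period, with present value 12·ρ/(1−ρ).
Deviation is unprofitable when 12·ρ/(1−ρ) ≥ 4, i.e. ρ/(1−ρ) ≥ 1/3.
Equivalently ρ ≥ 4/(4+12) = 1/4.

1/4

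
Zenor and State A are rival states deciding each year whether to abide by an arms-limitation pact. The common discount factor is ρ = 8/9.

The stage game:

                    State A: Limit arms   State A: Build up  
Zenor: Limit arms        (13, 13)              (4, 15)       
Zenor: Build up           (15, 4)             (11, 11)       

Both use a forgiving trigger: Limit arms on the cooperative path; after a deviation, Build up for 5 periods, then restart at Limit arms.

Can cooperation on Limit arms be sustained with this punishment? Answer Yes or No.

Yes

A one-shot deviation gives 15 now, then 11 for 5 periods, then back to 13.
Gain from deviating: (15−13) today; loss: (13−11) in each of the next 5 periods.
No-deviation condition: (13−11)(ρ+…+ρ^5) ≥ 15−13, i.e. ρ+…+ρ^5 ≥ 1.
At ρ = 8/9: ρ+…+ρ^5 = 3.5606 ≥ 1.0000.
So cooperation is sustainable.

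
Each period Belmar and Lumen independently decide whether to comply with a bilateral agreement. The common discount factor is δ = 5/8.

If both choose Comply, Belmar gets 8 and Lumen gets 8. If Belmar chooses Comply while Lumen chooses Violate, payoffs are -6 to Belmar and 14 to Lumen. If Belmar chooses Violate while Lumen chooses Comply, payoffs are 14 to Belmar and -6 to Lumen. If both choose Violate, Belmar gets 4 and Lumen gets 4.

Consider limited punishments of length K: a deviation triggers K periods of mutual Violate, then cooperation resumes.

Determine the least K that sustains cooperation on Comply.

5

No profitable deviation requires (8−4)(δ+…+δ^K) ≥ 14−8, i.e. δ+…+δ^K ≥ 3/2 ≈ 1.5000.
With δ = 5/8, the partial sums are K=1: 0.6250, K=2: 1.0156, K=3: 1.2598, K=4: 1.4124, K=5: 1.5077.
K = 5 is the first length at which the sum reaches 1.5000.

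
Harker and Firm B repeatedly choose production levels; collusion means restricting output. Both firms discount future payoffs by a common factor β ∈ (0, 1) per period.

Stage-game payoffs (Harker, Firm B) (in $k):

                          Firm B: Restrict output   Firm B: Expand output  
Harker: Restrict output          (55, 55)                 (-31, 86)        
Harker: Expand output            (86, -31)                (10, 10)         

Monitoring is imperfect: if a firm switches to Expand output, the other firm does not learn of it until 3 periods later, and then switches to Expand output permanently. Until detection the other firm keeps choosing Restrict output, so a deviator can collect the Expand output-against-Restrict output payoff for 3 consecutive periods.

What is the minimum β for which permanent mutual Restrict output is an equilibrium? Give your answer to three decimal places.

The best deviation is to choose Expand output for all 3 undetected periods, earning 86 each, then 10 forever once detected.
Deviation value: 86(1−β^3)/(1−β) + 10β^3/(1−β); cooperation value: 55/(1−β).
IC: 55 ≥ 86(1−β^3) + 10β^3 = 86 − 76β^3.
So β^3 ≥ 31/76, giving β ≥ (31/76)^(1/3) ≈ 0.742.

0.742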